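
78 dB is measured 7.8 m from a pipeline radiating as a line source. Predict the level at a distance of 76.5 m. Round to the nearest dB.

68 dB

For a line source, L₂ = L₁ − 10·log₁₀(r₂/r₁).
L₂ = 78 − 10·log₁₀(76.5/7.8) = 78 − 9.916 = 68.08 dB.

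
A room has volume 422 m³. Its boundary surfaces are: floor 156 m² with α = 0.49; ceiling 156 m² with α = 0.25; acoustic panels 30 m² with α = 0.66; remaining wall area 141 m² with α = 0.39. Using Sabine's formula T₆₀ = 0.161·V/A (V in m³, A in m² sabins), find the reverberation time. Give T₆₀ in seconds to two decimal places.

A = Σ Sᵢαᵢ = 156·0.49 + 156·0.25 + 30·0.66 + 141·0.39 = 190.23 m².
T₆₀ = 0.161 × 422 / 190.23 = 0.357 s.

0.36 s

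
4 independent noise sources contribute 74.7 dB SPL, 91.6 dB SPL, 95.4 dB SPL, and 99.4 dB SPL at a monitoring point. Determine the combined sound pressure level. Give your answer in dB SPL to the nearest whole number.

101 dB SPL

For uncorrelated sources the intensities add, so convert each level to linear form, sum, and take 10·log₁₀ of the total.
Σ 10^(L/10) = 10^(74.7/10) + 10^(91.6/10) + 10^(95.4/10) + 10^(99.4/10) = 1.365e+10.
L_total = 10·log₁₀(1.365e+10) = 101.35 dB SPL.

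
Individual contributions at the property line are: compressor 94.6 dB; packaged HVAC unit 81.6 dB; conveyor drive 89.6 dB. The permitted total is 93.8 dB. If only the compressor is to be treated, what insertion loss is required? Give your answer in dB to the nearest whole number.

The untreated sources together contribute 10^(81.6/10) + 10^(89.6/10) = 1.057e+09, i.e. 90.24 dB.
To meet 93.8 dB overall, the treated compressor may contribute at most 10^(93.8/10) − 1.057e+09 = 1.342e+09, i.e. 91.28 dB.
Required insertion loss = 94.6 − 91.28 = 3.32 dB.

3 dB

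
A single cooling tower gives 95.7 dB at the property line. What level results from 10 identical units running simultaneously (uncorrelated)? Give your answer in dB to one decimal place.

With 10 equal, uncorrelated contributions the intensity is 10× that of one unit, giving a rise of 10·log₁₀ 10.
L_total = 95.7 + 10·log₁₀(10) = 95.7 + 10.000 = 105.70 dB.

105.7 dB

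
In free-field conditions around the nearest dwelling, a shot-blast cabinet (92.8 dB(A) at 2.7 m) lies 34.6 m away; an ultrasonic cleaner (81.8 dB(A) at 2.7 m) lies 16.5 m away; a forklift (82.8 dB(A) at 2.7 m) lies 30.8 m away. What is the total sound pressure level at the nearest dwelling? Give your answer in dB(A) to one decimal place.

72.3 dB(A)

Apply inverse-square spreading to bring every level to the receiver, then sum 10^(L/10).
shot-blast cabinet: 92.8 − 20·log₁₀(34.6/2.7) = 92.8 − 22.15 = 70.65 dB(A).
ultrasonic cleaner: 81.8 − 20·log₁₀(16.5/2.7) = 81.8 − 15.72 = 66.08 dB(A).
forklift: 82.8 − 20·log₁₀(30.8/2.7) = 82.8 − 21.14 = 61.66 dB(A).
Σ 10^(L/10) = 1.712e+07 → L_total = 10·log₁₀(1.712e+07) = 72.34 dB(A).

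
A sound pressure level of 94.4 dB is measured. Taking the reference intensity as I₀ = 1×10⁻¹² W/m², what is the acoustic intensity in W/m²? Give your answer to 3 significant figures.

I = I₀·10^(L/10) = 10⁻¹² × 10^(94.4/10) = 10^(-2.560).

0.00275 W/m²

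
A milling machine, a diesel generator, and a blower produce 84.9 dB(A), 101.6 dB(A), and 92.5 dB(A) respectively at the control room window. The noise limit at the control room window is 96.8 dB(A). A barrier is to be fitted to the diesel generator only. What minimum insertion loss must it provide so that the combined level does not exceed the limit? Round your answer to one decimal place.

Everything except the diesel generator sums to 10^(84.9/10) + 10^(92.5/10) = 2.087e+09 in linear terms, 93.20 dB(A).
To meet 96.8 dB(A) overall, the treated diesel generator may contribute at most 10^(96.8/10) − 2.087e+09 = 2.699e+09, i.e. 94.31 dB(A).
So the diesel generator must be reduced from 101.6 to 94.31 dB(A): IL = 7.29 dB.

7.3 dB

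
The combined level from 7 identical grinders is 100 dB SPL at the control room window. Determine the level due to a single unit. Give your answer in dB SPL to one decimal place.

91.5 dB SPL

7 equal contributions raise the level by 10·log₁₀ 7 = 8.451 dB, so each unit alone gives 100 − 8.451.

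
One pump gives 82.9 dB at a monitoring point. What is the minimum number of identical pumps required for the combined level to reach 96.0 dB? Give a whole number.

21

N identical sources give L₁ + 10·log₁₀ N, so require 10·log₁₀ N ≥ 96.0 − 82.9 = 13.1 dB.
N ≥ 10^(13.1/10) = 20.417, so N = 21.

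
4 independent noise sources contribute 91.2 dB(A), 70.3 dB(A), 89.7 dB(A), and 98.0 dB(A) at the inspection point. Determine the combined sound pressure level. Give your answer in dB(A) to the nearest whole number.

99 dB(A)

For uncorrelated sources the intensities add, so convert each level to linear form, sum, and take 10·log₁₀ of the total.
Σ 10^(L/10) = 10^(91.2/10) + 10^(70.3/10) + 10^(89.7/10) + 10^(98.0/10) = 8.572e+09.
L_total = 10·log₁₀(8.572e+09) = 99.33 dB(A).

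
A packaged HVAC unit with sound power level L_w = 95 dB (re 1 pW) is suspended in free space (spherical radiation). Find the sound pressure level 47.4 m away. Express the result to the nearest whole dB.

50 dB

Free-field spherical radiation: L_p = L_w − 10·log₁₀(4π·r²), r = 47.4 m.
4π·r² = 2.823e+04 m², 10·log₁₀ of that is 44.508 dB.
L_p = 95 − 44.508 = 50.49 dB.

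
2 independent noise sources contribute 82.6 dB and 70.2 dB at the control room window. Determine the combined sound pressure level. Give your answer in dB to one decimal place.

Incoherent sources combine by intensity addition: L_total = 10·log₁₀(Σ 10^(L_i/10)).
Σ 10^(L/10) = 10^(82.6/10) + 10^(70.2/10) = 1.924e+08.
L_total = 10·log₁₀(1.924e+08) = 82.84 dB.

82.8 dB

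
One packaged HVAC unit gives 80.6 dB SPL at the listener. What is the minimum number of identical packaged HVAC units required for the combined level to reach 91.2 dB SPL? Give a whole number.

12

Need L₁ + 10·log₁₀ N ≥ 91.2, i.e. log₁₀ N ≥ 1.06.
N ≥ 10^(10.6/10) = 11.482, so N = 12.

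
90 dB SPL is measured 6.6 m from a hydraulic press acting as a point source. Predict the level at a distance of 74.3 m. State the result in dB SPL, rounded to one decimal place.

69.0 dB SPL

Spherical spreading from a point source gives a 20·log₁₀(r₂/r₁) drop.
L₂ = 90 − 20·log₁₀(74.3/6.6) = 90 − 21.029 = 68.97 dB SPL.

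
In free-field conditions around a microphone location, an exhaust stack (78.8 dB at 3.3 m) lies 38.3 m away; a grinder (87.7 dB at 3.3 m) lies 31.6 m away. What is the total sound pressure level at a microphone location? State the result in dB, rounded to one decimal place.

68.4 dB

Propagate each source to the receiver with L = L_ref − 20·log₁₀(r/r_ref), then add intensities.
exhaust stack: 78.8 − 20·log₁₀(38.3/3.3) = 78.8 − 21.29 = 57.51 dB.
grinder: 87.7 − 20·log₁₀(31.6/3.3) = 87.7 − 19.62 = 68.08 dB.
Σ 10^(L/10) = 6.985e+06 → L_total = 10·log₁₀(6.985e+06) = 68.44 dB.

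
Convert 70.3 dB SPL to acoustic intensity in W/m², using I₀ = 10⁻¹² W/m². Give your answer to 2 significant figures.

I = I₀·10^(L/10) = 10⁻¹² × 10^(70.3/10) = 10^(-4.970).

1.1e-05 W/m²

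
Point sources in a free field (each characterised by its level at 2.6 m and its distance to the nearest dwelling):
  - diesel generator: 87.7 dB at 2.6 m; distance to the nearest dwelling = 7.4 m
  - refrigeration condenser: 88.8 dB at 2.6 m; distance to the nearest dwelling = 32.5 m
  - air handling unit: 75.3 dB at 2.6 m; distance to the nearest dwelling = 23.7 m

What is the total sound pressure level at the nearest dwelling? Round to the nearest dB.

Propagate each source to the receiver with L = L_ref − 20·log₁₀(r/r_ref), then add intensities.
diesel generator: 87.7 − 20·log₁₀(7.4/2.6) = 87.7 − 9.09 = 78.61 dB.
refrigeration condenser: 88.8 − 20·log₁₀(32.5/2.6) = 88.8 − 21.94 = 66.86 dB.
air handling unit: 75.3 − 20·log₁₀(23.7/2.6) = 75.3 − 19.20 = 56.10 dB.
Σ 10^(L/10) = 7.795e+07 → L_total = 10·log₁₀(7.795e+07) = 78.92 dB.

79 dB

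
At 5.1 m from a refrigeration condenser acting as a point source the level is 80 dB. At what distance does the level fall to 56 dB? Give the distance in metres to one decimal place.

For a point source L₁ − L₂ = 20·log₁₀(r₂/r₁), so r₂ = r₁·10^((L₁−L₂)/20).
r₂ = 5.1·10^((80−56)/20) = 5.1·10^(24.0/20) = 80.83 m.

80.8 m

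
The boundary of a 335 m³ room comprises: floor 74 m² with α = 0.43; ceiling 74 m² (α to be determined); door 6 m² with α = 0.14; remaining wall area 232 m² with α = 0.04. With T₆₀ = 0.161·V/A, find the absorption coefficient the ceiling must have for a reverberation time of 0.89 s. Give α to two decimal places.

0.25

A = 0.161·V/T₆₀ = 0.161·335/0.89 = 60.60 m² sabins.
Absorption from the other surfaces = 74·0.43 + 6·0.14 + 232·0.04 = 41.94 m², so the ceiling must supply 18.66 m² over 74 m².
α = 18.66/74 = 0.252.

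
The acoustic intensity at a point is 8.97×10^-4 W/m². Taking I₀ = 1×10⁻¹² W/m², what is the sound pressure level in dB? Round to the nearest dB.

90 dB

Dividing by I₀ shifts the exponent by 12: I/I₀ = 8.97×10^8.
L = 10·(0.9528 + 8) = 89.53 dB.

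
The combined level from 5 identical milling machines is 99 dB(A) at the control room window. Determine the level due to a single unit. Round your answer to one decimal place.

5 equal contributions raise the level by 10·log₁₀ 5 = 6.990 dB, so each unit alone gives 99 − 6.990.

92.0 dB(A)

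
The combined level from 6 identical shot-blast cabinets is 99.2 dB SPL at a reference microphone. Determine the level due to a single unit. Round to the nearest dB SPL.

For N identical incoherent sources L_total = L₁ + 10·log₁₀ N, so L₁ = 99.2 − 10·log₁₀(6) = 99.2 − 7.782.

91 dB SPL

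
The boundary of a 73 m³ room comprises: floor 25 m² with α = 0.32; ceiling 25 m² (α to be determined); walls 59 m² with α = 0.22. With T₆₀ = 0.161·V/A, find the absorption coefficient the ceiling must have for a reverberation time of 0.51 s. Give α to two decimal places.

0.08

From T₆₀ = 0.161·V/A, the target T₆₀ = 0.51 s needs A = 0.161·73/0.51 = 23.05 m².
Absorption from the other surfaces = 25·0.32 + 59·0.22 = 20.98 m², so the ceiling must supply 2.07 m² over 25 m².
α = 2.07/25 = 0.083.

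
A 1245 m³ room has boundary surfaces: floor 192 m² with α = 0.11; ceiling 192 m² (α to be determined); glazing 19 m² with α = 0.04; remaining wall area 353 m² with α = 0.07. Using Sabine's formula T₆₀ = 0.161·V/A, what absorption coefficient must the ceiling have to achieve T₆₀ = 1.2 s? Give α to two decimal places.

0.63

From T₆₀ = 0.161·V/A, the target T₆₀ = 1.2 s needs A = 0.161·1245/1.2 = 167.04 m².
Absorption from the other surfaces = 192·0.11 + 19·0.04 + 353·0.07 = 46.59 m², so the ceiling must supply 120.45 m² over 192 m².
α = 120.45/192 = 0.627.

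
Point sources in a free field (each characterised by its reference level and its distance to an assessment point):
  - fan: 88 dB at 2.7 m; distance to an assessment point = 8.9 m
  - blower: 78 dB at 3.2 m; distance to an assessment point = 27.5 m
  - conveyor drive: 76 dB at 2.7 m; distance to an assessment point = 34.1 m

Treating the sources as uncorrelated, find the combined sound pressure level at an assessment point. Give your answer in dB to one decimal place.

77.7 dB

Propagate each source to the receiver with L = L_ref − 20·log₁₀(r/r_ref), then add intensities.
fan: 88 − 20·log₁₀(8.9/2.7) = 88 − 10.36 = 77.64 dB.
blower: 78 − 20·log₁₀(27.5/3.2) = 78 − 18.68 = 59.32 dB.
conveyor drive: 76 − 20·log₁₀(34.1/2.7) = 76 − 22.03 = 53.97 dB.
Σ 10^(L/10) = 5.917e+07 → L_total = 10·log₁₀(5.917e+07) = 77.72 dB.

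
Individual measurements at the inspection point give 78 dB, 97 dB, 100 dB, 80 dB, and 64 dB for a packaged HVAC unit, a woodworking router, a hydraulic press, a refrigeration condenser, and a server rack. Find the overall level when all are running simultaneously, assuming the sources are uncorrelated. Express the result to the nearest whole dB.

Incoherent sources combine by intensity addition: L_total = 10·log₁₀(Σ 10^(L_i/10)).
Σ 10^(L/10) = 10^(78/10) + 10^(97/10) + 10^(100/10) + 10^(80/10) + 10^(64/10) = 1.518e+10.
L_total = 10·log₁₀(1.518e+10) = 101.81 dB.

102 dB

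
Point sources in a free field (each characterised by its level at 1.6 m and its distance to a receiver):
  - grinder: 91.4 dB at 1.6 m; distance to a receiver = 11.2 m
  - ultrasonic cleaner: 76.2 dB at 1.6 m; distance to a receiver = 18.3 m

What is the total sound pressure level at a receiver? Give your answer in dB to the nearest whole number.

First find each source's level at the receiver (point-source: −20·log₁₀(r/r_ref)), then combine on an intensity basis.
grinder: 91.4 − 20·log₁₀(11.2/1.6) = 91.4 − 16.90 = 74.50 dB.
ultrasonic cleaner: 76.2 − 20·log₁₀(18.3/1.6) = 76.2 − 21.17 = 55.03 dB.
Σ 10^(L/10) = 2.849e+07 → L_total = 10·log₁₀(2.849e+07) = 74.55 dB.

75 dB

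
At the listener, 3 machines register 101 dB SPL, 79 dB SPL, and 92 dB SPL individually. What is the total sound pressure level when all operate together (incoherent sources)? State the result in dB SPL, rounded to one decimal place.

For uncorrelated sources the intensities add, so convert each level to linear form, sum, and take 10·log₁₀ of the total.
Σ 10^(L/10) = 10^(101/10) + 10^(79/10) + 10^(92/10) = 1.425e+10.
L_total = 10·log₁₀(1.425e+10) = 101.54 dB SPL.

101.5 dB SPL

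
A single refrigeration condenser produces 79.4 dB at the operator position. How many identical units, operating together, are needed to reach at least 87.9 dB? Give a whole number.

N identical sources give L₁ + 10·log₁₀ N, so require 10·log₁₀ N ≥ 87.9 − 79.4 = 8.5 dB.
N ≥ 10^(8.5/10) = 7.079, so N = 8.

8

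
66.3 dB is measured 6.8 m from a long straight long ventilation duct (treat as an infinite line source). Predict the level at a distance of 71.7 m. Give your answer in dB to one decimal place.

Cylindrical spreading from a line source gives a 10·log₁₀(r₂/r₁) drop.
L₂ = 66.3 − 10·log₁₀(71.7/6.8) = 66.3 − 10.230 = 56.07 dB.

56.1 dB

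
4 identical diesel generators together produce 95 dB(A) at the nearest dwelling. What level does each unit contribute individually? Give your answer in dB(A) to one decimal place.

Dividing the total intensity by 4 lowers the level by 10·log₁₀ 4 = 6.021 dB: L₁ = 95 − 6.021.

89.0 dB(A)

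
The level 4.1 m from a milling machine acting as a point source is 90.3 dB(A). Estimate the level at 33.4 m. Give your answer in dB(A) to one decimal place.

Spherical spreading from a point source gives a 20·log₁₀(r₂/r₁) drop.
L₂ = 90.3 − 20·log₁₀(33.4/4.1) = 90.3 − 18.219 = 72.08 dB(A).

72.1 dB(A)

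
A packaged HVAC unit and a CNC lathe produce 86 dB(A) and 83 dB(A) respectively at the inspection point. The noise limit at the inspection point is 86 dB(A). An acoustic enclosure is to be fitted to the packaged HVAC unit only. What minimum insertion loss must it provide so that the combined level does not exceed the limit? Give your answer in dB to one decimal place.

The untreated sources together contribute 10^(83/10) = 1.995e+08, i.e. 83.00 dB(A).
The limit corresponds to 10^(86/10) = 3.981e+08; subtracting the fixed part leaves 1.986e+08 for the packaged HVAC unit, i.e. 82.98 dB(A).
Required insertion loss = 86 − 82.98 = 3.02 dB.

3.0 dB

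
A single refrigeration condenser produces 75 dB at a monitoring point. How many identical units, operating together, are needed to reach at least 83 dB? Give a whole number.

7

The shortfall is 83 − 75 = 8.0 dB, and N units add 10·log₁₀ N, so need 10·log₁₀ N ≥ 8.0.
N ≥ 10^(8.0/10) = 6.310, so N = 7.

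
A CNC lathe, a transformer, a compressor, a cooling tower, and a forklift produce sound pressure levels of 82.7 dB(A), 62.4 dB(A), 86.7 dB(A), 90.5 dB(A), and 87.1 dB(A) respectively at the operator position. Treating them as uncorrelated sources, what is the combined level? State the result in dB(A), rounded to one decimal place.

93.6 dB(A)

For uncorrelated sources the intensities add, so convert each level to linear form, sum, and take 10·log₁₀ of the total.
Σ 10^(L/10) = 10^(82.7/10) + 10^(62.4/10) + 10^(86.7/10) + 10^(90.5/10) + 10^(87.1/10) = 2.291e+09.
L_total = 10·log₁₀(2.291e+09) = 93.60 dB(A).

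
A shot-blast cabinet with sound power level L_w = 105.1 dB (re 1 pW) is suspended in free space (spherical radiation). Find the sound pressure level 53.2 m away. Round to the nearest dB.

Free-field spherical radiation: L_p = L_w − 10·log₁₀(4π·r²), r = 53.2 m.
4π·r² = 3.557e+04 m², 10·log₁₀ of that is 45.510 dB.
L_p = 105.1 − 45.510 = 59.59 dB.

60 dB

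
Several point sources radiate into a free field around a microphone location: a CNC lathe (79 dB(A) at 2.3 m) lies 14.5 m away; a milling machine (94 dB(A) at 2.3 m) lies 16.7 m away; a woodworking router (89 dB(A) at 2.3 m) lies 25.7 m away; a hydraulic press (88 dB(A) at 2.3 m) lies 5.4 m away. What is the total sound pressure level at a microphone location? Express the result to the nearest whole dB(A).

First find each source's level at the receiver (point-source: −20·log₁₀(r/r_ref)), then combine on an intensity basis.
CNC lathe: 79 − 20·log₁₀(14.5/2.3) = 79 − 15.99 = 63.01 dB(A).
milling machine: 94 − 20·log₁₀(16.7/2.3) = 94 − 17.22 = 76.78 dB(A).
woodworking router: 89 − 20·log₁₀(25.7/2.3) = 89 − 20.96 = 68.04 dB(A).
hydraulic press: 88 − 20·log₁₀(5.4/2.3) = 88 − 7.41 = 80.59 dB(A).
Σ 10^(L/10) = 1.705e+08 → L_total = 10·log₁₀(1.705e+08) = 82.32 dB(A).

82 dB(A)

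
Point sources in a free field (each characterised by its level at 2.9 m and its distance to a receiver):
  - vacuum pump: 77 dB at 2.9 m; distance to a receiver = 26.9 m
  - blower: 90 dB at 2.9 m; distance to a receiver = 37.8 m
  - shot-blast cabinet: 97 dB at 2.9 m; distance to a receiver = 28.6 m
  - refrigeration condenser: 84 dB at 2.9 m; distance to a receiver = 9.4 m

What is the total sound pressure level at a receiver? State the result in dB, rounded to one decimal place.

79.1 dB

First find each source's level at the receiver (point-source: −20·log₁₀(r/r_ref)), then combine on an intensity basis.
vacuum pump: 77 − 20·log₁₀(26.9/2.9) = 77 − 19.35 = 57.65 dB.
blower: 90 − 20·log₁₀(37.8/2.9) = 90 − 22.30 = 67.70 dB.
shot-blast cabinet: 97 − 20·log₁₀(28.6/2.9) = 97 − 19.88 = 77.12 dB.
refrigeration condenser: 84 − 20·log₁₀(9.4/2.9) = 84 − 10.21 = 73.79 dB.
Σ 10^(L/10) = 8.191e+07 → L_total = 10·log₁₀(8.191e+07) = 79.13 dB.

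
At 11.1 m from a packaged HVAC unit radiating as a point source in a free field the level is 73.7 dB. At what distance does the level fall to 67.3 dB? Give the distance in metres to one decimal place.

23.2 m

The 6.4 dB drop corresponds to a distance ratio of 10^(6.4/20) for a point source.
r₂ = 11.1·10^((73.7−67.3)/20) = 11.1·10^(6.4/20) = 23.19 m.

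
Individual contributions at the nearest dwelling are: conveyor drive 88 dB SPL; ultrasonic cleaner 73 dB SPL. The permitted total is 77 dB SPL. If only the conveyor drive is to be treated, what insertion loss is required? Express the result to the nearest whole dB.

13 dB

Everything except the conveyor drive sums to 10^(73/10) = 1.995e+07 in linear terms, 73.00 dB SPL.
The limit corresponds to 10^(77/10) = 5.012e+07; subtracting the fixed part leaves 3.017e+07 for the conveyor drive, i.e. 74.80 dB SPL.
Required insertion loss = 88 − 74.80 = 13.20 dB.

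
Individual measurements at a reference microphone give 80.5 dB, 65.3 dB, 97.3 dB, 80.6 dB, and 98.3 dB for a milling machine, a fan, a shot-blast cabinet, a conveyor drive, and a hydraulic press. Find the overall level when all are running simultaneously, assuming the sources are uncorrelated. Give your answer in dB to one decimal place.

100.9 dB

Incoherent sources combine by intensity addition: L_total = 10·log₁₀(Σ 10^(L_i/10)).
Σ 10^(L/10) = 10^(80.5/10) + 10^(65.3/10) + 10^(97.3/10) + 10^(80.6/10) + 10^(98.3/10) = 1.236e+10.
L_total = 10·log₁₀(1.236e+10) = 100.92 dB.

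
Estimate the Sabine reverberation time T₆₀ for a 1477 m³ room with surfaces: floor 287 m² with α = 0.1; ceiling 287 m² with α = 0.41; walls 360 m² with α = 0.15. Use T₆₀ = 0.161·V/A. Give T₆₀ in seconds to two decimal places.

Summing Sᵢαᵢ: 287·0.1 + 287·0.41 + 360·0.15 = 200.37 m².
T₆₀ = 0.161 × 1477 / 200.37 = 1.187 s.

1.19 s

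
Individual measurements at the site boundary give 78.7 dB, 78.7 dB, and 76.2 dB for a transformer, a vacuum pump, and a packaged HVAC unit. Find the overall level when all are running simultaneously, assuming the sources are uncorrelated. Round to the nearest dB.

83 dB

For uncorrelated sources the intensities add, so convert each level to linear form, sum, and take 10·log₁₀ of the total.
Σ 10^(L/10) = 10^(78.7/10) + 10^(78.7/10) + 10^(76.2/10) = 1.899e+08.
L_total = 10·log₁₀(1.899e+08) = 82.79 dB.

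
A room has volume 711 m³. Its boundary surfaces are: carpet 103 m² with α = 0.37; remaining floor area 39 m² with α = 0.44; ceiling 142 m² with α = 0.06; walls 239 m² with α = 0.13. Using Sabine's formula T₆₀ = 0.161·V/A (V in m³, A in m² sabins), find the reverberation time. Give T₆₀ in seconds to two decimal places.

Total absorption A = 103·0.37 + 39·0.44 + 142·0.06 + 239·0.13 = 94.86 m² sabins.
T₆₀ = 0.161·V/A = 0.161·711/94.86 = 1.207 s.

1.21 s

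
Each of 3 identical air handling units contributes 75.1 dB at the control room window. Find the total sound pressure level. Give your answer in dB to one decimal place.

79.9 dB

With 3 equal, uncorrelated contributions the intensity is 3× that of one unit, giving a rise of 10·log₁₀ 3.
L_total = 75.1 + 10·log₁₀(3) = 75.1 + 4.771 = 79.87 dB.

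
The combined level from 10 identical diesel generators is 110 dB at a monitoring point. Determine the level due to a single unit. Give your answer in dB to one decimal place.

For N identical incoherent sources L_total = L₁ + 10·log₁₀ N, so L₁ = 110 − 10·log₁₀(10) = 110 − 10.000.

100.0 dB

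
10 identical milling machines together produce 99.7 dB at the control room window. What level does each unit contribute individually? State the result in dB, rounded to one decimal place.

89.7 dB

10 equal contributions raise the level by 10·log₁₀ 10 = 10.000 dB, so each unit alone gives 99.7 − 10.000.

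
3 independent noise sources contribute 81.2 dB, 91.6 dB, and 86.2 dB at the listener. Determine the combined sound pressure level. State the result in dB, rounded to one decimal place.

Incoherent sources combine by intensity addition: L_total = 10·log₁₀(Σ 10^(L_i/10)).
Σ 10^(L/10) = 10^(81.2/10) + 10^(91.6/10) + 10^(86.2/10) = 1.994e+09.
L_total = 10·log₁₀(1.994e+09) = 93.00 dB.

93.0 dB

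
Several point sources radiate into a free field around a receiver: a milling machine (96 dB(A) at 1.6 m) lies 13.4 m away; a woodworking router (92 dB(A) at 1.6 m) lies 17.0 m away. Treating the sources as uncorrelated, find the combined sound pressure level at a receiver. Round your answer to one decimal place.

78.5 dB(A)

Apply inverse-square spreading to bring every level to the receiver, then sum 10^(L/10).
milling machine: 96 − 20·log₁₀(13.4/1.6) = 96 − 18.46 = 77.54 dB(A).
woodworking router: 92 − 20·log₁₀(17.0/1.6) = 92 − 20.53 = 71.47 dB(A).
Σ 10^(L/10) = 7.080e+07 → L_total = 10·log₁₀(7.080e+07) = 78.50 dB(A).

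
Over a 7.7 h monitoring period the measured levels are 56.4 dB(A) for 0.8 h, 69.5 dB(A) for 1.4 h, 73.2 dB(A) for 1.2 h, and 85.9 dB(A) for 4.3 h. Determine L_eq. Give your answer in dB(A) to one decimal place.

The energy average is taken in the linear domain: L_eq = 10·log₁₀[(Σ tᵢ·10^(Lᵢ/10))/T], T = 7.7 h.
Σ tᵢ·10^(Lᵢ/10) = 0.8·10^(56.4/10) + 1.4·10^(69.5/10) + 1.2·10^(73.2/10) + 4.3·10^(85.9/10) = 1.711e+09.
L_eq = 10·log₁₀(1.711e+09/7.7) = 83.47 dB(A).

83.5 dB(A)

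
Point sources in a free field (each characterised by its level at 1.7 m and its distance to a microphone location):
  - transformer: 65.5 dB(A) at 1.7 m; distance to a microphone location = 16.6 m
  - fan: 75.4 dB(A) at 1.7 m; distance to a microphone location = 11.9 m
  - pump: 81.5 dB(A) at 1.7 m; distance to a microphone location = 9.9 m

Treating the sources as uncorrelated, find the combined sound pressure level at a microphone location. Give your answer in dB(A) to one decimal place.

66.9 dB(A)

First find each source's level at the receiver (point-source: −20·log₁₀(r/r_ref)), then combine on an intensity basis.
transformer: 65.5 − 20·log₁₀(16.6/1.7) = 65.5 − 19.79 = 45.71 dB(A).
fan: 75.4 − 20·log₁₀(11.9/1.7) = 75.4 − 16.90 = 58.50 dB(A).
pump: 81.5 − 20·log₁₀(9.9/1.7) = 81.5 − 15.30 = 66.20 dB(A).
Σ 10^(L/10) = 4.910e+06 → L_total = 10·log₁₀(4.910e+06) = 66.91 dB(A).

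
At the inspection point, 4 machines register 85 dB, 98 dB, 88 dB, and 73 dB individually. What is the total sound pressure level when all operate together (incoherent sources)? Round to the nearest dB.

For uncorrelated sources the intensities add, so convert each level to linear form, sum, and take 10·log₁₀ of the total.
Σ 10^(L/10) = 10^(85/10) + 10^(98/10) + 10^(88/10) + 10^(73/10) = 7.277e+09.
L_total = 10·log₁₀(7.277e+09) = 98.62 dB.

99 dB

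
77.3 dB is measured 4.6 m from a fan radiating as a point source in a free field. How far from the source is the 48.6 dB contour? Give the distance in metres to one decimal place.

The 28.7 dB drop corresponds to a distance ratio of 10^(28.7/20) for a point source.
r₂ = 4.6·10^((77.3−48.6)/20) = 4.6·10^(28.7/20) = 125.24 m.

125.2 m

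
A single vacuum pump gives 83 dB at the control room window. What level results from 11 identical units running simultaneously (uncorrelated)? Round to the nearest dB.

93 dB

L_total = L₁ + 10·log₁₀ N for N identical incoherent sources.
L_total = 83 + 10·log₁₀(11) = 83 + 10.414 = 93.41 dB.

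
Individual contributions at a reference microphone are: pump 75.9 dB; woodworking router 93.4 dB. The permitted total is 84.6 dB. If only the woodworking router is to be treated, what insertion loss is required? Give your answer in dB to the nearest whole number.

Fixed contribution from the other source: Σ 10^(L/10) = 10^(75.9/10) = 3.890e+07 (75.90 dB).
The limit corresponds to 10^(84.6/10) = 2.884e+08; subtracting the fixed part leaves 2.495e+08 for the woodworking router, i.e. 83.97 dB.
So the woodworking router must be reduced from 93.4 to 83.97 dB: IL = 9.43 dB.

9 dB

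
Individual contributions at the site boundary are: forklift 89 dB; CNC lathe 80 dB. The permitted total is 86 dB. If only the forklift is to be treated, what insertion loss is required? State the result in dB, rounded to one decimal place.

4.3 dB

The untreated sources together contribute 10^(80/10) = 1.000e+08, i.e. 80.00 dB.
The limit corresponds to 10^(86/10) = 3.981e+08; subtracting the fixed part leaves 2.981e+08 for the forklift, i.e. 84.74 dB.
So the forklift must be reduced from 89 to 84.74 dB: IL = 4.26 dB.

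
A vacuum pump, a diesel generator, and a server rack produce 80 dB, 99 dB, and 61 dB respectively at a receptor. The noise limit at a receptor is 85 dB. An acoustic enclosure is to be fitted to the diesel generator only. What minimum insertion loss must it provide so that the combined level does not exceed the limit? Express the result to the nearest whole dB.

Fixed contribution from the other sources: Σ 10^(L/10) = 10^(80/10) + 10^(61/10) = 1.013e+08 (80.05 dB).
To meet 85 dB overall, the treated diesel generator may contribute at most 10^(85/10) − 1.013e+08 = 2.150e+08, i.e. 83.32 dB.
So the diesel generator must be reduced from 99 to 83.32 dB: IL = 15.68 dB.

16 dB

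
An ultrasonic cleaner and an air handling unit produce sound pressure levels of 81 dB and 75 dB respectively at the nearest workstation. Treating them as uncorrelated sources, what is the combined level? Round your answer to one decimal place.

For uncorrelated sources the intensities add, so convert each level to linear form, sum, and take 10·log₁₀ of the total.
Σ 10^(L/10) = 10^(81/10) + 10^(75/10) = 1.575e+08.
L_total = 10·log₁₀(1.575e+08) = 81.97 dB.

82.0 dB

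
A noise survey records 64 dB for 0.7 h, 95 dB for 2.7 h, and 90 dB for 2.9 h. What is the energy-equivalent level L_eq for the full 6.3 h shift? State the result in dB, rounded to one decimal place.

92.6 dB

L_eq = 10·log₁₀[(1/T)·Σ tᵢ·10^(Lᵢ/10)] with T = 6.3 h.
Σ tᵢ·10^(Lᵢ/10) = 0.7·10^(64/10) + 2.7·10^(95/10) + 2.9·10^(90/10) = 1.144e+10.
L_eq = 10·log₁₀(1.144e+10/6.3) = 92.59 dB.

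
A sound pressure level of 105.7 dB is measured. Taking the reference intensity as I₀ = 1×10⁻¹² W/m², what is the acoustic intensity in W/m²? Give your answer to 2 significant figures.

I/I₀ = 10^(105.7/10) = 3.715e+10, so I = 3.715e+10 × 10⁻¹² W/m².

0.037 W/m²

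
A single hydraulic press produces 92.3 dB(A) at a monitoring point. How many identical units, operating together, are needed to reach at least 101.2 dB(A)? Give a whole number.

8

N identical sources give L₁ + 10·log₁₀ N, so require 10·log₁₀ N ≥ 101.2 − 92.3 = 8.9 dB.
N ≥ 10^(8.9/10) = 7.762, so N = 8.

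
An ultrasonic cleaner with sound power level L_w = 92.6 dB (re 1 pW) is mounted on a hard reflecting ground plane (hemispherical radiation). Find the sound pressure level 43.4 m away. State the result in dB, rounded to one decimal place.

L_p = L_w − 10·log₁₀(2π·r²) with r = 43.4 m.
2π·r² = 1.183e+04 m², 10·log₁₀ of that is 40.732 dB.
L_p = 92.6 − 40.732 = 51.87 dB.

51.9 dB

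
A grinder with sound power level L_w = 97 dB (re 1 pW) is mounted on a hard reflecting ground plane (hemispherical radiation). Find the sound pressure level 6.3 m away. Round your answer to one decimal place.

L_p = L_w − 10·log₁₀(2π·r²) with r = 6.3 m.
2π·r² = 249.4 m², 10·log₁₀ of that is 23.969 dB.
L_p = 97 − 23.969 = 73.03 dB.

73.0 dB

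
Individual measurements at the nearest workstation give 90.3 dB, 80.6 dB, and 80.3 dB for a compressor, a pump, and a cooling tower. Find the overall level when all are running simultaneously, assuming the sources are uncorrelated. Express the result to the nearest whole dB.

91 dB

Incoherent sources combine by intensity addition: L_total = 10·log₁₀(Σ 10^(L_i/10)).
Σ 10^(L/10) = 10^(90.3/10) + 10^(80.6/10) + 10^(80.3/10) = 1.293e+09.
L_total = 10·log₁₀(1.293e+09) = 91.12 dB.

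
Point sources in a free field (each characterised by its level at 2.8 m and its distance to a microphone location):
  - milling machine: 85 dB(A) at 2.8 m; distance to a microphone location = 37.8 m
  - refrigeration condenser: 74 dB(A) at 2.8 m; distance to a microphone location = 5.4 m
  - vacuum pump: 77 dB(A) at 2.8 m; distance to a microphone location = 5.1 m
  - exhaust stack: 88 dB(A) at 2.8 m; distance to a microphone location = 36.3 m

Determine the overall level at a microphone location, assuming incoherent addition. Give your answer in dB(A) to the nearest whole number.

Apply inverse-square spreading to bring every level to the receiver, then sum 10^(L/10).
milling machine: 85 − 20·log₁₀(37.8/2.8) = 85 − 22.61 = 62.39 dB(A).
refrigeration condenser: 74 − 20·log₁₀(5.4/2.8) = 74 − 5.70 = 68.30 dB(A).
vacuum pump: 77 − 20·log₁₀(5.1/2.8) = 77 − 5.21 = 71.79 dB(A).
exhaust stack: 88 − 20·log₁₀(36.3/2.8) = 88 − 22.25 = 65.75 dB(A).
Σ 10^(L/10) = 2.735e+07 → L_total = 10·log₁₀(2.735e+07) = 74.37 dB(A).

74 dB(A)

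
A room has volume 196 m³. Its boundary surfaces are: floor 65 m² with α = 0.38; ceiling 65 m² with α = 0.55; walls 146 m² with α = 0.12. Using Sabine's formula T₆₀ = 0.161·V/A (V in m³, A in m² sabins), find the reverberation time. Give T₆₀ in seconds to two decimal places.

0.40 s

A = Σ Sᵢαᵢ = 65·0.38 + 65·0.55 + 146·0.12 = 77.97 m².
T₆₀ = 0.161·V/A = 0.161·196/77.97 = 0.405 s.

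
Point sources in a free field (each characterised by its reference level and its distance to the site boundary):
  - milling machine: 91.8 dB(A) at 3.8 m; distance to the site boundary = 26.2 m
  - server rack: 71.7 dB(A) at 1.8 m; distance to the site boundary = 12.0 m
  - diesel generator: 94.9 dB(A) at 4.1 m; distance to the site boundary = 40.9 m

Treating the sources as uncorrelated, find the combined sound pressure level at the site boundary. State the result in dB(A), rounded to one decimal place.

78.0 dB(A)

Apply inverse-square spreading to bring every level to the receiver, then sum 10^(L/10).
milling machine: 91.8 − 20·log₁₀(26.2/3.8) = 91.8 − 16.77 = 75.03 dB(A).
server rack: 71.7 − 20·log₁₀(12.0/1.8) = 71.7 − 16.48 = 55.22 dB(A).
diesel generator: 94.9 − 20·log₁₀(40.9/4.1) = 94.9 − 19.98 = 74.92 dB(A).
Σ 10^(L/10) = 6.323e+07 → L_total = 10·log₁₀(6.323e+07) = 78.01 dB(A).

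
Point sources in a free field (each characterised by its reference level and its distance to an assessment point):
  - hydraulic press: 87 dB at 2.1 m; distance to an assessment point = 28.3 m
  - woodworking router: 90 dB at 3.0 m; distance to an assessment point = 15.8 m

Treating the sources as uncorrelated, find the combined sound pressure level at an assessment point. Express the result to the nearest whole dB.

Apply inverse-square spreading to bring every level to the receiver, then sum 10^(L/10).
hydraulic press: 87 − 20·log₁₀(28.3/2.1) = 87 − 22.59 = 64.41 dB.
woodworking router: 90 − 20·log₁₀(15.8/3.0) = 90 − 14.43 = 75.57 dB.
Σ 10^(L/10) = 3.881e+07 → L_total = 10·log₁₀(3.881e+07) = 75.89 dB.

76 dB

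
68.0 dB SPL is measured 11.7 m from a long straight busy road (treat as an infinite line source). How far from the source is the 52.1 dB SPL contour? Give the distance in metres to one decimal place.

Line-source spreading drops the level by 10·log₁₀(r₂/r₁); inverting, r₂/r₁ = 10^(ΔL/10).
r₂ = 11.7·10^((68.0−52.1)/10) = 11.7·10^(15.9/10) = 455.18 m.

455.2 m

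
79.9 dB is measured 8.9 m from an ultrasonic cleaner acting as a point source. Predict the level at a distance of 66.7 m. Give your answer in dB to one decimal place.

Point-source attenuation: ΔL = 20·log₁₀(r₂/r₁) = 20·log₁₀(66.7/8.9) = 17.495 dB.
L₂ = 79.9 − 20·log₁₀(66.7/8.9) = 79.9 − 17.495 = 62.41 dB.

62.4 dB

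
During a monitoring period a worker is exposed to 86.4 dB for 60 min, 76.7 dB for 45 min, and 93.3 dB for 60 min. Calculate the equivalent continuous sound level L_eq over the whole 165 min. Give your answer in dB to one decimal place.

89.8 dB

L_eq = 10·log₁₀[(1/T)·Σ tᵢ·10^(Lᵢ/10)] with T = 165 min.
Σ tᵢ·10^(Lᵢ/10) = 60·10^(86.4/10) + 45·10^(76.7/10) + 60·10^(93.3/10) = 1.566e+11.
L_eq = 10·log₁₀(1.566e+11/165) = 89.77 dB.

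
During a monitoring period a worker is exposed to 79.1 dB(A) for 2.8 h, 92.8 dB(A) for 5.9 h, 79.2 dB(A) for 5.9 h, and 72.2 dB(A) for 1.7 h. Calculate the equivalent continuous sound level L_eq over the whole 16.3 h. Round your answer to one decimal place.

The energy average is taken in the linear domain: L_eq = 10·log₁₀[(Σ tᵢ·10^(Lᵢ/10))/T], T = 16.3 h.
Σ tᵢ·10^(Lᵢ/10) = 2.8·10^(79.1/10) + 5.9·10^(92.8/10) + 5.9·10^(79.2/10) + 1.7·10^(72.2/10) = 1.199e+10.
L_eq = 10·log₁₀(1.199e+10/16.3) = 88.67 dB(A).

88.7 dB(A)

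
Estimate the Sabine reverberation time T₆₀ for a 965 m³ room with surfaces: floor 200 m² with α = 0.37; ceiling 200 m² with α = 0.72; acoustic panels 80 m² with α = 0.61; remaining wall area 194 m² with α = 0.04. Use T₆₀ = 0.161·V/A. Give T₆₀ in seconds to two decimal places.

0.57 s

Summing Sᵢαᵢ: 200·0.37 + 200·0.72 + 80·0.61 + 194·0.04 = 274.56 m².
T₆₀ = 0.161·V/A = 0.161·965/274.56 = 0.566 s.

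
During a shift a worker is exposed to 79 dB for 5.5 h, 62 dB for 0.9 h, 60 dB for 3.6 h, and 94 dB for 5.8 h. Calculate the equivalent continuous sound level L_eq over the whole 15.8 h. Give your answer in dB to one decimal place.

L_eq = 10·log₁₀[(1/T)·Σ tᵢ·10^(Lᵢ/10)] with T = 15.8 h.
Σ tᵢ·10^(Lᵢ/10) = 5.5·10^(79/10) + 0.9·10^(62/10) + 3.6·10^(60/10) + 5.8·10^(94/10) = 1.501e+10.
L_eq = 10·log₁₀(1.501e+10/15.8) = 89.78 dB.

89.8 dB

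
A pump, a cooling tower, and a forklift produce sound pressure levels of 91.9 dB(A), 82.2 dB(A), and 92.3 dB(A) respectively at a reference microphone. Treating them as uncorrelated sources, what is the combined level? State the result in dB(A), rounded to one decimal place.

95.3 dB(A)

Incoherent sources combine by intensity addition: L_total = 10·log₁₀(Σ 10^(L_i/10)).
Σ 10^(L/10) = 10^(91.9/10) + 10^(82.2/10) + 10^(92.3/10) = 3.413e+09.
L_total = 10·log₁₀(3.413e+09) = 95.33 dB(A).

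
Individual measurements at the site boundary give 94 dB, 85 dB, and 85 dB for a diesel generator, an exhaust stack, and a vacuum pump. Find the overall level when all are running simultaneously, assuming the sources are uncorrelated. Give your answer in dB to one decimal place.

95.0 dB

For uncorrelated sources the intensities add, so convert each level to linear form, sum, and take 10·log₁₀ of the total.
Σ 10^(L/10) = 10^(94/10) + 10^(85/10) + 10^(85/10) = 3.144e+09.
L_total = 10·log₁₀(3.144e+09) = 94.98 dB.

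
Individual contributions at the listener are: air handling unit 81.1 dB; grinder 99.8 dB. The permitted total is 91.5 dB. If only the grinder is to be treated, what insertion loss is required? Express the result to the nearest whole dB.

9 dB

The untreated sources together contribute 10^(81.1/10) = 1.288e+08, i.e. 81.10 dB.
To meet 91.5 dB overall, the treated grinder may contribute at most 10^(91.5/10) − 1.288e+08 = 1.284e+09, i.e. 91.08 dB.
Required insertion loss = 99.8 − 91.08 = 8.72 dB.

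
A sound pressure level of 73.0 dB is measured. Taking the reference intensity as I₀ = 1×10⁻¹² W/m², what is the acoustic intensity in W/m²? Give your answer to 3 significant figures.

L = 10·log₁₀(I/I₀) ⇒ I = I₀·10^(L/10) = 10⁻¹² × 10^7.30.

2.00e-05 W/m²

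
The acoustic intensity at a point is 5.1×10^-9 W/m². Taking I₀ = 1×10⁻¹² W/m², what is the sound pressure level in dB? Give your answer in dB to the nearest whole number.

37 dB

Dividing by I₀ shifts the exponent by 12: I/I₀ = 5.1×10^3.
L = 10·(0.7076 + 3) = 37.08 dB.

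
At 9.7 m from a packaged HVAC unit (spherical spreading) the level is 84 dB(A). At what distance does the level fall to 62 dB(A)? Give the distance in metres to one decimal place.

For a point source L₁ − L₂ = 20·log₁₀(r₂/r₁), so r₂ = r₁·10^((L₁−L₂)/20).
r₂ = 9.7·10^((84−62)/20) = 9.7·10^(22.0/20) = 122.12 m.

122.1 m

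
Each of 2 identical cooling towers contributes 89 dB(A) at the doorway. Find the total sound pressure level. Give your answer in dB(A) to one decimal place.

92.0 dB(A)

With 2 equal, uncorrelated contributions the intensity is 2× that of one unit, giving a rise of 10·log₁₀ 2.
L_total = 89 + 10·log₁₀(2) = 89 + 3.010 = 92.01 dB(A).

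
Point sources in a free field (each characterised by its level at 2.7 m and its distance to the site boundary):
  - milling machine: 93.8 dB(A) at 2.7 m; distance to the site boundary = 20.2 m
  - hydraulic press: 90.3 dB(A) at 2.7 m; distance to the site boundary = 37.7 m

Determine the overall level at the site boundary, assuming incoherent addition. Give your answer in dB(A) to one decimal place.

76.8 dB(A)

First find each source's level at the receiver (point-source: −20·log₁₀(r/r_ref)), then combine on an intensity basis.
milling machine: 93.8 − 20·log₁₀(20.2/2.7) = 93.8 − 17.48 = 76.32 dB(A).
hydraulic press: 90.3 − 20·log₁₀(37.7/2.7) = 90.3 − 22.90 = 67.40 dB(A).
Σ 10^(L/10) = 4.835e+07 → L_total = 10·log₁₀(4.835e+07) = 76.84 dB(A).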